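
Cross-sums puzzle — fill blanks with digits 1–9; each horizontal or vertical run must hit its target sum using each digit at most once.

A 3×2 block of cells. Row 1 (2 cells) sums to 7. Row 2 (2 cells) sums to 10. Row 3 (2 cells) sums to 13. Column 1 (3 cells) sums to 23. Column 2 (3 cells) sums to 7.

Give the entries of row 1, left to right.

23 in 3 cells must be {6,8,9}; 7 in 3 cells must be {1,2,4}.
The 7 across and the 23 down share only 6, so (1,1) = 6.
(1,2) = 7 − 6 = 1 completes the 7 across.
Given what's placed, (3,2) must be 4 to fit the 13 across and 7 down.
(2,2) = 7 − 5 = 2 completes the 7 down.
(3,1) = 13 − 4 = 9 completes the 13 across.
(2,1) = 10 − 2 = 8 completes the 10 across.

6, 1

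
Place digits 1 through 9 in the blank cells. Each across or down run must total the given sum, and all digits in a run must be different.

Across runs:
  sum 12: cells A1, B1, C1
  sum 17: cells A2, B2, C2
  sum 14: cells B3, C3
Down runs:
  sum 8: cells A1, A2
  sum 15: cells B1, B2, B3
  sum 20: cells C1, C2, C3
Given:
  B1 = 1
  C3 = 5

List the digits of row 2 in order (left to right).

3, 5, 9

B3 = 14 − 5 = 9 completes the 14 across.
B2 = 15 − 10 = 5 completes the 15 down.
Given what's placed, A2 must be 3 to fit the 17 across and 8 down.
C2 = 17 − 8 = 9 completes the 17 across.
A1 = 8 − 3 = 5 completes the 8 down.
C1 = 12 − 6 = 6 completes the 12 across.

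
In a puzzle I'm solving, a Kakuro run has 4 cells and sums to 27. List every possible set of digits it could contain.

4 distinct digits from 1–9 sum between 10 and 30.

{3,7,8,9}; {4,6,8,9}; {5,6,7,9}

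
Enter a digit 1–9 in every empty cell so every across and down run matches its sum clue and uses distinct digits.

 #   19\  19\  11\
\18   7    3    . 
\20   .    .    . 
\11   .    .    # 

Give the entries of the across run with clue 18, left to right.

R1C3 = 18 − 10 = 8 completes the 18 across.
R2C3 = 11 − 8 = 3 completes the 11 down.
R2C2 = 9: the only remaining digit allowed by both the 20 across and the 19 down.
R3C2 = 19 − 12 = 7 completes the 19 down.
R2C1 = 20 − 12 = 8 completes the 20 across.
R3C1 = 11 − 7 = 4 completes the 11 across.

7 3 8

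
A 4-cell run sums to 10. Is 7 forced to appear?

No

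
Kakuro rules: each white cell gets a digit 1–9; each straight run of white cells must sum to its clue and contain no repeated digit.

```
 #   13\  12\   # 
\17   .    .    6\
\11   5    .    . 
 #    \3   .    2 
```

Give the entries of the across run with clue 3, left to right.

1 2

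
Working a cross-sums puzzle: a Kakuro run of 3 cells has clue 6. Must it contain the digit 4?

The only way to make 6 from 3 distinct digits is {1,2,3}, which does not contain 4.

No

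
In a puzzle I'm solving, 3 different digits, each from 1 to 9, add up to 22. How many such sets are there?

2

3 distinct digits from 1–9 sum between 6 and 24.
Enumerating: {5,8,9}, {6,7,9}.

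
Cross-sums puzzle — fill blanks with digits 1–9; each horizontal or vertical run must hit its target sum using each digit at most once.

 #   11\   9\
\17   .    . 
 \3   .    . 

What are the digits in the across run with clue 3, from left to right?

17 in 2 cells must be {8,9}; 3 in 2 cells must be {1,2}.
The 17 across and the 9 down share only 8, so R1C2 = 8.
The 3 across and the 11 down share only 2, so R2C1 = 2.
R2C2 = 3 − 2 = 1 completes the 3 across.
R1C1 = 17 − 8 = 9 completes the 17 across.

2, 1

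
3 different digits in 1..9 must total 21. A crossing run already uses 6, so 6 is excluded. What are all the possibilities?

3 distinct digits from 1–9 sum between 6 and 24.
Dropping sets that contain 6.

{4,8,9}; {5,7,9}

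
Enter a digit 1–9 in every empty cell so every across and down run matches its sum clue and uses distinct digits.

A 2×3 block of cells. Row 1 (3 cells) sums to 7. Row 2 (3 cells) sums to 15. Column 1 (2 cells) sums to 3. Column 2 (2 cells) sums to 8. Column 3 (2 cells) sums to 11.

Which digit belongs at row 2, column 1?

7 in 3 cells must be {1,2,4}; 3 in 2 cells must be {1,2}.
Nothing is forced directly, so branch on (1,3), whose candidates are 2 or 4. If (1,3) = 2: that forces (1,1) = 1, after which (1,2) would have to be in {4} for the 7 across but in {1,2,3,5,6,7} for the 8 down — contradiction. So (1,3) = 4.
(2,3) = 11 − 4 = 7 completes the 11 down.
Given what's placed, (2,1) must be 2 to fit the 15 across and 3 down.
(2,2) = 15 − 9 = 6 completes the 15 across.
(1,1) = 3 − 2 = 1 completes the 3 down.
(1,2) = 7 − 5 = 2 completes the 7 across.

2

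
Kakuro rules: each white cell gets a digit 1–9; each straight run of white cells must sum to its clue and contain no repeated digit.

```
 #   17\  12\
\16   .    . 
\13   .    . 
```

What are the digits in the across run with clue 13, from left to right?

16 in 2 cells must be {7,9}; 17 in 2 cells must be {8,9}.
The 16 across and the 17 down share only 9, so R1C1 = 9.
R1C2 = 16 − 9 = 7 completes the 16 across.
R2C1 = 17 − 9 = 8 completes the 17 down.
R2C2 = 13 − 8 = 5 completes the 13 across.

8 5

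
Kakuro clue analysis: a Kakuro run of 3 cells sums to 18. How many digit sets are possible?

3 distinct digits from 1–9 sum between 6 and 24.

7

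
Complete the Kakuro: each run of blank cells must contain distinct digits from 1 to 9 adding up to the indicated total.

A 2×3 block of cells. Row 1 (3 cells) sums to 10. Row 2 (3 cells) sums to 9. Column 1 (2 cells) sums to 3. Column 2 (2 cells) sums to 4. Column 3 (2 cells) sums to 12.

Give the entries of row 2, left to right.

3 in 2 cells must be {1,2}; 4 in 2 cells must be {1,3}.
Nothing is forced directly, so branch on (1,1), whose candidates are 1 or 2. If (1,1) = 1: that forces (1,2) = 3, after which (1,3) would have to be in {6} for the 10 across but in {3,4,5,7,8,9} for the 12 down — contradiction. So (1,1) = 2.
(2,1) = 3 − 2 = 1 completes the 3 down.
Given what's placed, (2,2) must be 3 to fit the 9 across and 4 down.
(2,3) = 9 − 4 = 5 completes the 9 across.
(1,2) = 4 − 3 = 1 completes the 4 down.
(1,3) = 10 − 3 = 7 completes the 10 across.

1, 3, 5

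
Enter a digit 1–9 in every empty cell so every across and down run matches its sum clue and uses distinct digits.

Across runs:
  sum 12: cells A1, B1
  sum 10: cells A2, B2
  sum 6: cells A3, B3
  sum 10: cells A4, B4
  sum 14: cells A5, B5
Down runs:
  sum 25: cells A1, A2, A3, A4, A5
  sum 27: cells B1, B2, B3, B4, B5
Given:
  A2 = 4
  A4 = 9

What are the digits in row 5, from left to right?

6 8

B2 = 10 − 4 = 6 completes the 10 across.
B4 = 10 − 9 = 1 completes the 10 across.
Nothing is forced directly, so branch on B3, whose candidates are 4 or 5. If B3 = 4: that forces A3 = 2, after which A5 would have to be in {5,6,8,9} for the 14 across but in {3,7} for the 25 down — contradiction. So B3 = 5.
A3 = 6 − 5 = 1 completes the 6 across.
Given what's placed, B5 must be 8 to fit the 14 across and 27 down.
B1 = 27 − 20 = 7 completes the 27 down.
A5 = 14 − 8 = 6 completes the 14 across.
A1 = 12 − 7 = 5 completes the 12 across.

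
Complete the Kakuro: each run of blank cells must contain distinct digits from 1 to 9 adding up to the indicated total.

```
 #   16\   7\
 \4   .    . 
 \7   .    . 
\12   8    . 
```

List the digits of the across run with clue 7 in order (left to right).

5 2

4 in 2 cells must be {1,3}; 7 in 3 cells must be {1,2,4}.
The 4 across and the 7 down share only 1, so R1C2 = 1.
R3C2 = 12 − 8 = 4 completes the 12 across.
R1C1 = 4 − 1 = 3 completes the 4 across.
R2C1 = 16 − 11 = 5 completes the 16 down.
R2C2 = 7 − 5 = 2 completes the 7 across.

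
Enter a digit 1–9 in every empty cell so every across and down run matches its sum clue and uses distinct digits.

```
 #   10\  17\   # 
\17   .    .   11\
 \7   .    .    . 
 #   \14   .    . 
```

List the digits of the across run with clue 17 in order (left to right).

17 in 2 cells must be {8,9}; 7 in 3 cells must be {1,2,4}.
Nothing is forced directly, so branch on R2C3, whose candidates are 2 or 4. If R2C3 = 4: then R3C3 would have to be in {5,6,8,9} for the 14 across but in {7} for the 11 down — contradiction. So R2C3 = 2.
R3C3 = 11 − 2 = 9 completes the 11 down.
R3C2 = 14 − 9 = 5 completes the 14 across.
R2C2 = 4: the only remaining digit allowed by both the 7 across and the 17 down.
R1C2 = 17 − 9 = 8 completes the 17 down.
R2C1 = 7 − 6 = 1 completes the 7 across.
R1C1 = 17 − 8 = 9 completes the 17 across.

9 8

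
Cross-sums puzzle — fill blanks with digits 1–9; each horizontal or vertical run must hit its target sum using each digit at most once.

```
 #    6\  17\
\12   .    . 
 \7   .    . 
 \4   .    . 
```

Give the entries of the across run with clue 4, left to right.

4 in 2 cells must be {1,3}; 6 in 3 cells must be {1,2,3}.
The 12 across and the 6 down share only 3, so R1C1 = 3.
R1C2 = 12 − 3 = 9 completes the 12 across.
Given what's placed, R3C1 must be 1 to fit the 4 across and 6 down.
R3C2 = 4 − 1 = 3 completes the 4 across.
R2C1 = 6 − 4 = 2 completes the 6 down.
R2C2 = 7 − 2 = 5 completes the 7 across.

1 3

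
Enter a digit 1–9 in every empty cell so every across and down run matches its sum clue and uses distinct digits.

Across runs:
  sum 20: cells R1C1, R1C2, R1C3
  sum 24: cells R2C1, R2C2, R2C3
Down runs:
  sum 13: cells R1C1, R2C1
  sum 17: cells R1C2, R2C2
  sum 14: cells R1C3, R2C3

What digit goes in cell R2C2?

8

24 in 3 cells must be {7,8,9}; 17 in 2 cells must be {8,9}.
Nothing is forced directly, so branch on R1C2, whose candidates are 8 or 9. If R1C2 = 8: that forces R2C2 = 9, R2C3 = 8, after which R1C3 would have to be in {3,5,7,9} for the 20 across but in {6} for the 14 down — contradiction. So R1C2 = 9.
R2C2 = 17 − 9 = 8 completes the 17 down.
Given what's placed, R2C3 must be 9 to fit the 24 across and 14 down.
R1C3 = 14 − 9 = 5 completes the 14 down.
R2C1 = 24 − 17 = 7 completes the 24 across.
R1C1 = 20 − 14 = 6 completes the 20 across.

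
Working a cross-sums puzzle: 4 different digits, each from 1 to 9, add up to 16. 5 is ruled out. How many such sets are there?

4 distinct digits from 1–9 sum between 10 and 30.
Dropping sets that contain 5.
Enumerating: {1,2,4,9}, {1,2,6,7}, {1,3,4,8}, {2,3,4,7}.

4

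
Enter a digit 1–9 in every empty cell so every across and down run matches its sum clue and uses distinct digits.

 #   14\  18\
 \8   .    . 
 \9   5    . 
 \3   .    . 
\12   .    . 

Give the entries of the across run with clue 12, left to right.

4 8

3 in 2 cells must be {1,2}.
R2C2 = 9 − 5 = 4 completes the 9 across.
No cell is forced outright now. R3C1 can only be 1 or 2 (the digits allowed by both its 3 across and its 14 down). If R3C1 = 1: that forces R3C2 = 2, after which R4C1 would have to be in {3,4,5,7,8,9} for the 12 across but in {2,6} for the 14 down — contradiction. So R3C1 = 2.
R3C2 = 3 − 2 = 1 completes the 3 across.
No cell is forced outright now. R4C1 can only be 3 or 4 (the digits allowed by both its 12 across and its 14 down). If R4C1 = 3: then R1C1 would have to be in {1,2,3,5,6,7} for the 8 across but in {4} for the 14 down — contradiction. So R4C1 = 4.
R1C1 = 14 − 11 = 3 completes the 14 down.
R1C2 = 8 − 3 = 5 completes the 8 across.
R4C2 = 12 − 4 = 8 completes the 12 across.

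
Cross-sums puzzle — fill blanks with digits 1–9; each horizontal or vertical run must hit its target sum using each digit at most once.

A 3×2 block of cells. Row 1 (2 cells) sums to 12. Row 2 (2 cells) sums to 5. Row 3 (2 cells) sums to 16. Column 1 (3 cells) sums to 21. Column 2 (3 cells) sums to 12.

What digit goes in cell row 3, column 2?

7

16 in 2 cells must be {7,9}.
The 5 across and the 21 down share only 4, so (2,1) = 4.
(2,2) = 5 − 4 = 1 completes the 5 across.
Given what's placed, (3,1) must be 9 to fit the 16 across and 21 down.
(3,2) = 16 − 9 = 7 completes the 16 across.
(1,1) = 21 − 13 = 8 completes the 21 down.
(1,2) = 12 − 8 = 4 completes the 12 across.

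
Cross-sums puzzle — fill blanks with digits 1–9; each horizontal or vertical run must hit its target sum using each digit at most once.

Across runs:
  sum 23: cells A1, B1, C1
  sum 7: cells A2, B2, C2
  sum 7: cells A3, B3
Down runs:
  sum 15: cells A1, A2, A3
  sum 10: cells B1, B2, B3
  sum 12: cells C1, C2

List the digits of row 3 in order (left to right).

4 3

23 in 3 cells must be {6,8,9}; 7 in 3 cells must be {1,2,4}.
Only 6 fits B1 under both its across sum 23 and down sum 10.
Given what's placed, B2 must be 1 to fit the 7 across and 10 down.
C2 = 4: the only remaining digit allowed by both the 7 across and the 12 down.
B3 = 10 − 7 = 3 completes the 10 down.
C1 = 12 − 4 = 8 completes the 12 down.
A2 = 7 − 5 = 2 completes the 7 across.
A3 = 7 − 3 = 4 completes the 7 across.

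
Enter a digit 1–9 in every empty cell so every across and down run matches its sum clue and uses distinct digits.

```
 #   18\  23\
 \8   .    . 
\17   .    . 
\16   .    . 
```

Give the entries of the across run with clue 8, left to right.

17 in 2 cells must be {8,9}; 16 in 2 cells must be {7,9}; 23 in 3 cells must be {6,8,9}.
The 8 across and the 23 down share only 6, so R1C2 = 6.
Given what's placed, R3C2 must be 9 to fit the 16 across and 23 down.
R1C1 = 8 − 6 = 2 completes the 8 across.
R2C1 = 9: the only remaining digit allowed by both the 17 across and the 18 down.
R2C2 = 17 − 9 = 8 completes the 17 across.
R3C1 = 16 − 9 = 7 completes the 16 across.

2 6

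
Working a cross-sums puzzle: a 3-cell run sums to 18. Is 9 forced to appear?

No

Counterexample: {3,7,8} sums to 18 without using 9.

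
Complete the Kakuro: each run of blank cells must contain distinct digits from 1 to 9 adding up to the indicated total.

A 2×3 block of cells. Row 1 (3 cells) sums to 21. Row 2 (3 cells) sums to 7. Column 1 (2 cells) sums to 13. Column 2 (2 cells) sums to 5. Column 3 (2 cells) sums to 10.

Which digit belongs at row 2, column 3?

2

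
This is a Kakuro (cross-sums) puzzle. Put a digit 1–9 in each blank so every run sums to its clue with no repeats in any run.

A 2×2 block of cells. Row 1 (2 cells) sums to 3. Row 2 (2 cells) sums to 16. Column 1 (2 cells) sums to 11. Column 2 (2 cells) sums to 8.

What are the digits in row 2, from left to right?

3 in 2 cells must be {1,2}; 16 in 2 cells must be {7,9}.
The 3 across and the 11 down share only 2, so (1,1) = 2.
(1,2) = 3 − 2 = 1 completes the 3 across.
(2,1) = 11 − 2 = 9 completes the 11 down.
(2,2) = 16 − 9 = 7 completes the 16 across.

9 7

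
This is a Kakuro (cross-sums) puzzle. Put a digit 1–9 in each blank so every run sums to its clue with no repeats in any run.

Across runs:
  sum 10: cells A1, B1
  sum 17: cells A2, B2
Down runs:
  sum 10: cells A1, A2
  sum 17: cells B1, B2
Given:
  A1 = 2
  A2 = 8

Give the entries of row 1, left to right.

2 8

17 in 2 cells must be {8,9}.
B1 = 10 − 2 = 8 completes the 10 across.
B2 = 17 − 8 = 9 completes the 17 across.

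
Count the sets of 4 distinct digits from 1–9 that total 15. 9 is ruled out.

5

4 distinct digits from 1–9 sum between 10 and 30.
Dropping sets that contain 9.
Enumerating: {1,2,4,8}, {1,2,5,7}, {1,3,4,7}, {1,3,5,6}, {2,3,4,6}.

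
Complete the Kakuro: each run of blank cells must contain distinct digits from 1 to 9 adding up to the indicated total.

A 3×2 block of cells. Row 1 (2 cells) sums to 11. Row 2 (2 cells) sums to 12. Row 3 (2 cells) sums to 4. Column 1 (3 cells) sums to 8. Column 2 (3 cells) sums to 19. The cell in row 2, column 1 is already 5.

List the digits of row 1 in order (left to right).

2 9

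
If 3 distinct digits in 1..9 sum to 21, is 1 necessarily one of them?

No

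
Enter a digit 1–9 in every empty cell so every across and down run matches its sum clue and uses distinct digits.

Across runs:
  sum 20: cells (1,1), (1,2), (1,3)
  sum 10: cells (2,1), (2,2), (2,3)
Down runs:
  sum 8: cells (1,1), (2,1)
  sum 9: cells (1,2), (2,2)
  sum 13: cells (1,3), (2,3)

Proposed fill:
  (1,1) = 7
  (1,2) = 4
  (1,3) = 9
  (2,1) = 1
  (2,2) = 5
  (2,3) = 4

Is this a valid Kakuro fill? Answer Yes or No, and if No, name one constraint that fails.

Yes

Across: 7+4+9=20; 1+5+4=10. Down: 7+1=8; 4+5=9; 9+4=13. No digit repeats within any run.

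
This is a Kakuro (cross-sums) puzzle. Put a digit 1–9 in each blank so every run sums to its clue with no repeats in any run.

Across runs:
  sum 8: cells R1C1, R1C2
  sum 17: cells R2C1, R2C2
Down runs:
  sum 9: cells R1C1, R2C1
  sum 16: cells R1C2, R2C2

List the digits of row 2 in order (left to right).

17 in 2 cells must be {8,9}; 16 in 2 cells must be {7,9}.
The 8 across and the 16 down share only 7, so R1C2 = 7.
The 17 across and the 9 down share only 8, so R2C1 = 8.
R2C2 = 17 − 8 = 9 completes the 17 across.
R1C1 = 8 − 7 = 1 completes the 8 across.

8 9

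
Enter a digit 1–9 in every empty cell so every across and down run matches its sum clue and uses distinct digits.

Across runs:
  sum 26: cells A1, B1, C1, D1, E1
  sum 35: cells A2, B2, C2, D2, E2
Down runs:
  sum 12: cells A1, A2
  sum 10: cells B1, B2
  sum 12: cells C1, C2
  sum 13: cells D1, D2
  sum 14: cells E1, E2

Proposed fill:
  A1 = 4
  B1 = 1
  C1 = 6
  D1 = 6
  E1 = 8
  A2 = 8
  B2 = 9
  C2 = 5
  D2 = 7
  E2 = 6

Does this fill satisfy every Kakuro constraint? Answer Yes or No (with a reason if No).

No — the down run C1–C2 sums to 11, not 12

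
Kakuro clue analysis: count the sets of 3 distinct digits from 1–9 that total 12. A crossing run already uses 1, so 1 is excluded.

3 distinct digits from 1–9 sum between 6 and 24.
Dropping sets that contain 1.
Enumerating: {2,3,7}, {2,4,6}, {3,4,5}.

3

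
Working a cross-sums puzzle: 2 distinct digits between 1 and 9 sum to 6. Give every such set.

2 distinct digits from 1–9 sum between 3 and 17.

{1,5}; {2,4}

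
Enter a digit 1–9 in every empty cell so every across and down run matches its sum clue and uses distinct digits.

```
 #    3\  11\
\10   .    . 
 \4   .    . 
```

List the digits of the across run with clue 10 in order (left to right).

2, 8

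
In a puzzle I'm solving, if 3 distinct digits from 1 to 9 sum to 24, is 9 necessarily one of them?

Yes

The only way to make 24 from 3 distinct digits is {7,8,9}, which contains 9.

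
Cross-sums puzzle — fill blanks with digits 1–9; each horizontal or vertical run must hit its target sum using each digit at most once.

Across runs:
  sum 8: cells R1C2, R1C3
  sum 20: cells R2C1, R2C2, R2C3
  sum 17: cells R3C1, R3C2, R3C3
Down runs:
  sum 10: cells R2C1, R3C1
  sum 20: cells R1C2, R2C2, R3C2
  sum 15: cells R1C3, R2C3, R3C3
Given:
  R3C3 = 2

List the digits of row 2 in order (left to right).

3 9 8

No cell is forced outright now. R1C3 can only be 5 or 6 or 7 (the digits allowed by both its 8 across and its 15 down). If R1C3 = 6: then R1C2 would have to be in {2} for the 8 across but in {3,4,5,6,7,8,9} for the 20 down — contradiction. If R1C3 = 7: then R1C2 would have to be in {1} for the 8 across but in {3,4,5,6,7,8,9} for the 20 down — contradiction. So R1C3 = 5.
R1C2 = 8 − 5 = 3 completes the 8 across.
R2C3 = 15 − 7 = 8 completes the 15 down.
R2C2 = 9: the only remaining digit allowed by both the 20 across and the 20 down.
R3C2 = 20 − 12 = 8 completes the 20 down.
R2C1 = 20 − 17 = 3 completes the 20 across.
R3C1 = 17 − 10 = 7 completes the 17 across.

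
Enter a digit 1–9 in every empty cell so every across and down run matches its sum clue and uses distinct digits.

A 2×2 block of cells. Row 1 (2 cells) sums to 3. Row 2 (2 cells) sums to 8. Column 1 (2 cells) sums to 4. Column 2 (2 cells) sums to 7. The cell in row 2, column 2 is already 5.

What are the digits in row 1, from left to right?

3 in 2 cells must be {1,2}; 4 in 2 cells must be {1,3}.
(1,1) = 1: only digit in both the 3-across and 4-down candidate sets.
(1,2) = 3 − 1 = 2 completes the 3 across.
(2,1) = 8 − 5 = 3 completes the 8 across.

1 2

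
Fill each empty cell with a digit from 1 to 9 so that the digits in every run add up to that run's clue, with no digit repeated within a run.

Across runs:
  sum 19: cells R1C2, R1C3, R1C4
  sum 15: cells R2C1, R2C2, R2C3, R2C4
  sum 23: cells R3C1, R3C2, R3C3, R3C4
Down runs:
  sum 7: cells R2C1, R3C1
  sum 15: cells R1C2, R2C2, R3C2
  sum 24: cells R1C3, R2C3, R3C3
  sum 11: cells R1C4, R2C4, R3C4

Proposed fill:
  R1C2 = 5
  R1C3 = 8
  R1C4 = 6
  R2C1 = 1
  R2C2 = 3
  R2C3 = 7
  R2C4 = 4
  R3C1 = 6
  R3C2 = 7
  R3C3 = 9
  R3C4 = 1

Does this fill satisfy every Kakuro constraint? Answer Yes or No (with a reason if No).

Yes

Across: 5+8+6=19; 1+3+7+4=15; 6+7+9+1=23. Down: 1+6=7; 5+3+7=15; 8+7+9=24; 6+4+1=11. No digit repeats within any run.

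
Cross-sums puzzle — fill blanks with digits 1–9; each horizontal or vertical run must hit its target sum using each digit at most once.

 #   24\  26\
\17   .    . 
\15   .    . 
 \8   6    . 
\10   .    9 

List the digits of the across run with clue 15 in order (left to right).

17 in 2 cells must be {8,9}.
R1C2 = 8: the only remaining digit allowed by both the 17 across and the 26 down.
R3C2 = 8 − 6 = 2 completes the 8 across.
R4C1 = 10 − 9 = 1 completes the 10 across.
R1C1 = 17 − 8 = 9 completes the 17 across.
R2C1 = 24 − 16 = 8 completes the 24 down.
R2C2 = 15 − 8 = 7 completes the 15 across.

8 7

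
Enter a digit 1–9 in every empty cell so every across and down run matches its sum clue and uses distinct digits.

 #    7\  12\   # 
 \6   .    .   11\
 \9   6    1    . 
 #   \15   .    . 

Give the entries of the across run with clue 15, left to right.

6 9

R1C1 = 7 − 6 = 1 completes the 7 down.
R1C2 = 6 − 1 = 5 completes the 6 across.
R2C3 = 9 − 7 = 2 completes the 9 across.
R3C2 = 12 − 6 = 6 completes the 12 down.
R3C3 = 15 − 6 = 9 completes the 15 across.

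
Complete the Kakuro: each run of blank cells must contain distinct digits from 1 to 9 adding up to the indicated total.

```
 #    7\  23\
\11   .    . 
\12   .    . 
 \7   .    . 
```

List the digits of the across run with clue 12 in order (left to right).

4, 8

7 in 3 cells must be {1,2,4}; 23 in 3 cells must be {6,8,9}.
The 12 across and the 7 down share only 4, so R2C1 = 4.
R2C2 = 12 − 4 = 8 completes the 12 across.
Given what's placed, R3C2 must be 6 to fit the 7 across and 23 down.
R1C1 = 2: the only remaining digit allowed by both the 11 across and the 7 down.
R1C2 = 11 − 2 = 9 completes the 11 across.
R3C1 = 7 − 6 = 1 completes the 7 across.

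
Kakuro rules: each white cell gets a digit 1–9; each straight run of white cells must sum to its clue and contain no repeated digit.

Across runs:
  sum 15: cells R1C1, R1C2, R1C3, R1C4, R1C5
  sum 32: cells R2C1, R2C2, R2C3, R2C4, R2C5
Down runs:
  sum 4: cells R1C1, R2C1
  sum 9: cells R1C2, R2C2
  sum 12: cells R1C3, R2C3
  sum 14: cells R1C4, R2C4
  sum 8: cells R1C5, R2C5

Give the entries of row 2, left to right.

3 7 8 9 5

15 in 5 cells must be {1,2,3,4,5}; 4 in 2 cells must be {1,3}.
Only 5 fits R1C4 under both its across sum 15 and down sum 14.
The 32 across and the 4 down share only 3, so R2C1 = 3.
R2C4 = 14 − 5 = 9 completes the 14 down.
R1C1 = 4 − 3 = 1 completes the 4 down.
No cell is forced outright now. R1C5 can only be 2 or 3 (the digits allowed by both its 15 across and its 8 down). If R1C5 = 2: then R2C5 would have to be in {5,7,8} for the 32 across but in {6} for the 8 down — contradiction. So R1C5 = 3.
Given what's placed, R1C3 must be 4 to fit the 15 across and 12 down.
R2C3 = 12 − 4 = 8 completes the 12 down.
R2C5 = 8 − 3 = 5 completes the 8 down.
R1C2 = 15 − 13 = 2 completes the 15 across.
R2C2 = 32 − 25 = 7 completes the 32 across.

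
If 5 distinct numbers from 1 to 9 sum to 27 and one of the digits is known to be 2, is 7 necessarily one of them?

No

Counterexample: {2,3,5,8,9} sums to 27 under that restriction without using 7.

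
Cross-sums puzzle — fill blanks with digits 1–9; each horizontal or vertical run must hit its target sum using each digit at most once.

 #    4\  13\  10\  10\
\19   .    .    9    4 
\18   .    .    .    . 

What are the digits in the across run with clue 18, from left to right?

4 in 2 cells must be {1,3}.
Given what's placed, R1C1 must be 1 to fit the 19 across and 4 down.
R1C2 = 19 − 14 = 5 completes the 19 across.
R2C1 = 4 − 1 = 3 completes the 4 down.
R2C2 = 13 − 5 = 8 completes the 13 down.
R2C3 = 10 − 9 = 1 completes the 10 down.
R2C4 = 18 − 12 = 6 completes the 18 across.

3 8 1 6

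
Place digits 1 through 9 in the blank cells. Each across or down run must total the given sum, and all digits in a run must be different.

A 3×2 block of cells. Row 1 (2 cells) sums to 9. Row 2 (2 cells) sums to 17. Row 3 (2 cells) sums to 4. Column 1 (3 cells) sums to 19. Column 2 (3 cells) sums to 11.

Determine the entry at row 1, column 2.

2

17 in 2 cells must be {8,9}; 4 in 2 cells must be {1,3}.
The 17 across and the 11 down share only 8, so (2,2) = 8.
The 4 across and the 19 down share only 3, so (3,1) = 3.
(3,2) = 4 − 3 = 1 completes the 4 across.
(1,1) = 7: the only remaining digit allowed by both the 9 across and the 19 down.
(1,2) = 9 − 7 = 2 completes the 9 across.
(2,1) = 17 − 8 = 9 completes the 17 across.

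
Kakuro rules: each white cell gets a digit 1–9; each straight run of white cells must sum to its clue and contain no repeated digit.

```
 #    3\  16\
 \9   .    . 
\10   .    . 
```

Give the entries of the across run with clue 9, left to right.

3 in 2 cells must be {1,2}; 16 in 2 cells must be {7,9}.
The 9 across and the 16 down share only 7, so R1C2 = 7.
R2C2 = 16 − 7 = 9 completes the 16 down.
R1C1 = 9 − 7 = 2 completes the 9 across.
R2C1 = 10 − 9 = 1 completes the 10 across.

2 7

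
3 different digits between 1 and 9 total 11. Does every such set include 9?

Counterexample: {1,2,8} sums to 11 without using 9.

No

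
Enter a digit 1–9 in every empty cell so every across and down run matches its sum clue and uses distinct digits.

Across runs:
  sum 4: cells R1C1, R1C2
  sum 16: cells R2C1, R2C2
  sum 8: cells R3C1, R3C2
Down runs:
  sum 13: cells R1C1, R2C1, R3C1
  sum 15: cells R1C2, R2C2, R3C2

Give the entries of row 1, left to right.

1 3

4 in 2 cells must be {1,3}; 16 in 2 cells must be {7,9}.
Nothing is forced directly, so branch on R1C1, whose candidates are 1 or 3. If R1C1 = 3: that forces R1C2 = 1, R2C1 = 9, after which R2C2 would have to be in {7} for the 16 across but in {5,6,8,9} for the 15 down — contradiction. So R1C1 = 1.
R1C2 = 4 − 1 = 3 completes the 4 across.
Given what's placed, R2C2 must be 7 to fit the 16 across and 15 down.
R3C2 = 15 − 10 = 5 completes the 15 down.
R2C1 = 16 − 7 = 9 completes the 16 across.
R3C1 = 8 − 5 = 3 completes the 8 across.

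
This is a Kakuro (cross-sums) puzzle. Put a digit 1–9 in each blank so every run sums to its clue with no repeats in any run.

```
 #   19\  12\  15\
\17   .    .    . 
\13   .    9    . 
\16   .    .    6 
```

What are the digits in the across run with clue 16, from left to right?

9 1 6

Given what's placed, R2C1 must be 3 to fit the 13 across and 19 down.
R2C3 = 13 − 12 = 1 completes the 13 across.
R1C3 = 15 − 7 = 8 completes the 15 down.
Given what's placed, R1C1 must be 7 to fit the 17 across and 19 down.
R1C2 = 17 − 15 = 2 completes the 17 across.
R3C1 = 19 − 10 = 9 completes the 19 down.
R3C2 = 16 − 15 = 1 completes the 16 across.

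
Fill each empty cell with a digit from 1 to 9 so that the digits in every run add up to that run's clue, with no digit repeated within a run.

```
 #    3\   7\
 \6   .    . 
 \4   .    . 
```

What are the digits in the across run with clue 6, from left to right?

4 in 2 cells must be {1,3}; 3 in 2 cells must be {1,2}.
The 4 across and the 3 down share only 1, so R2C1 = 1.
R2C2 = 4 − 1 = 3 completes the 4 across.
R1C1 = 3 − 1 = 2 completes the 3 down.
R1C2 = 6 − 2 = 4 completes the 6 across.

2, 4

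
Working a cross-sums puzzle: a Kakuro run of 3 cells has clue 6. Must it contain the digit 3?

Yes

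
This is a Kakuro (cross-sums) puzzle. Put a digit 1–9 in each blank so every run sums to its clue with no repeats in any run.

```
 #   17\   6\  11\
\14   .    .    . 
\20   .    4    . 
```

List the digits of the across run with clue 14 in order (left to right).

17 in 2 cells must be {8,9}.
R1C2 = 6 − 4 = 2 completes the 6 down.
Given what's placed, R2C1 must be 9 to fit the 20 across and 17 down.
R2C3 = 20 − 13 = 7 completes the 20 across.
R1C1 = 17 − 9 = 8 completes the 17 down.
R1C3 = 14 − 10 = 4 completes the 14 across.

8 2 4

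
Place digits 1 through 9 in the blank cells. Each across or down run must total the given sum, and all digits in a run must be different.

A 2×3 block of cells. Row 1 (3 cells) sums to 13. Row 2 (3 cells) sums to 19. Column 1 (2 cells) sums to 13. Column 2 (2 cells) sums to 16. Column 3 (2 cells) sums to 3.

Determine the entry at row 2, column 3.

2

16 in 2 cells must be {7,9}; 3 in 2 cells must be {1,2}.
The 19 across and the 3 down share only 2, so (2,3) = 2.
(1,3) = 3 − 2 = 1 completes the 3 down.
Given what's placed, (2,2) must be 9 to fit the 19 across and 16 down.
(1,2) = 16 − 9 = 7 completes the 16 down.
(2,1) = 19 − 11 = 8 completes the 19 across.
(1,1) = 13 − 8 = 5 completes the 13 across.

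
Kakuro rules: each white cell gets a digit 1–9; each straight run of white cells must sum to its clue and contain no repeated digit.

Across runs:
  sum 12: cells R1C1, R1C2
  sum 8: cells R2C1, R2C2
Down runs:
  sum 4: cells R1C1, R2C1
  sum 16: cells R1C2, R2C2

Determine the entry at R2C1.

1

4 in 2 cells must be {1,3}; 16 in 2 cells must be {7,9}.
The 12 across and the 4 down share only 3, so R1C1 = 3.
R1C2 = 12 − 3 = 9 completes the 12 across.
R2C1 = 4 − 3 = 1 completes the 4 down.
R2C2 = 8 − 1 = 7 completes the 8 across.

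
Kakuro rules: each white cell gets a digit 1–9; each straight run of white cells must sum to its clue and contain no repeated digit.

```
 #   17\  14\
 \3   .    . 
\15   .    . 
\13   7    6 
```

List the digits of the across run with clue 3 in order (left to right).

3 in 2 cells must be {1,2}.
Given what's placed, R1C2 must be 1 to fit the 3 across and 14 down.
R2C2 = 14 − 7 = 7 completes the 14 down.
R1C1 = 3 − 1 = 2 completes the 3 across.
R2C1 = 15 − 7 = 8 completes the 15 across.

2 1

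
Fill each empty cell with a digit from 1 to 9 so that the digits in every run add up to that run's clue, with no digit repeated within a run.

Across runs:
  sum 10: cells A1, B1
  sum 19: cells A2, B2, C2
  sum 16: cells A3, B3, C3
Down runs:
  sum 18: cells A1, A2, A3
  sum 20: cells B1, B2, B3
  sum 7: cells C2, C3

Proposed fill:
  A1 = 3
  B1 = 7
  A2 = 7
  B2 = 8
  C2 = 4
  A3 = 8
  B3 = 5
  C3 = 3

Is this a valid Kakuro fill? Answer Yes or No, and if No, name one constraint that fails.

Yes

Across: 3+7=10; 7+8+4=19; 8+5+3=16. Down: 3+7+8=18; 7+8+5=20; 4+3=7. No digit repeats within any run.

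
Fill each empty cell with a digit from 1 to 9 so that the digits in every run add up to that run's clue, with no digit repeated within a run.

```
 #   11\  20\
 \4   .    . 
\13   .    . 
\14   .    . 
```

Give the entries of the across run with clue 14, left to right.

6 8

4 in 2 cells must be {1,3}.
The 4 across and the 20 down share only 3, so R1C2 = 3.
R1C1 = 4 − 3 = 1 completes the 4 across.
Nothing is forced directly, so branch on R2C2, whose candidates are 8 or 9. If R2C2 = 8: then R2C1 would have to be in {5} for the 13 across but in {2,3,4,6,7,8} for the 11 down — contradiction. So R2C2 = 9.
R2C1 = 13 − 9 = 4 completes the 13 across.
R3C1 = 11 − 5 = 6 completes the 11 down.
R3C2 = 14 − 6 = 8 completes the 14 across.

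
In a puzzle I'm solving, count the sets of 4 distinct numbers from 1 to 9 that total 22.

11

4 distinct digits from 1–9 sum between 10 and 30.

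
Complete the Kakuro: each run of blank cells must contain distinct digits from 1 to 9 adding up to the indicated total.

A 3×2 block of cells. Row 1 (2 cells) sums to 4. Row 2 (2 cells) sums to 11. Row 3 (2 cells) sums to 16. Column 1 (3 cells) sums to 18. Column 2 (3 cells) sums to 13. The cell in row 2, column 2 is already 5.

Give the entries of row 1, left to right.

3, 1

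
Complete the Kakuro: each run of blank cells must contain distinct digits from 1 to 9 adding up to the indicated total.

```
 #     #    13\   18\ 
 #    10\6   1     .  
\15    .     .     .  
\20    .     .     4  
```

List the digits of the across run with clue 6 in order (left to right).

R1C3 = 6 − 1 = 5 completes the 6 across.
R2C3 = 18 − 9 = 9 completes the 18 down.
Nothing is forced directly, so branch on R3C1, whose candidates are 7 or 9. If R3C1 = 7: then R2C1 would have to be in {1,2,4,5} for the 15 across but in {3} for the 10 down — contradiction. So R3C1 = 9.
R2C1 = 10 − 9 = 1 completes the 10 down.
R2C2 = 15 − 10 = 5 completes the 15 across.
R3C2 = 20 − 13 = 7 completes the 20 across.

1, 5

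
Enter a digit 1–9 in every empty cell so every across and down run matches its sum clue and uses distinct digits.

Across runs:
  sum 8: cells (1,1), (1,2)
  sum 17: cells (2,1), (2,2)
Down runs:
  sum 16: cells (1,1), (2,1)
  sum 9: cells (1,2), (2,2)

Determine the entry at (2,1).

17 in 2 cells must be {8,9}; 16 in 2 cells must be {7,9}.
The 8 across and the 16 down share only 7, so (1,1) = 7.
(1,2) = 8 − 7 = 1 completes the 8 across.
(2,1) = 16 − 7 = 9 completes the 16 down.
(2,2) = 17 − 9 = 8 completes the 17 across.

9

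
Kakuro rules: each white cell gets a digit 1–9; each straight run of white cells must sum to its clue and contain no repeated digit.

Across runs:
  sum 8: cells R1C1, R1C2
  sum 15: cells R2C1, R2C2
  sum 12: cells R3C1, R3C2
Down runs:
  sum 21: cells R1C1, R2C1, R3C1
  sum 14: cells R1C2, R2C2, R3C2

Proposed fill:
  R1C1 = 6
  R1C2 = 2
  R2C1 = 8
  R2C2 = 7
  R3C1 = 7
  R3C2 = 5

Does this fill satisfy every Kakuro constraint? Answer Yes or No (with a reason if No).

Across: 6+2=8; 8+7=15; 7+5=12. Down: 6+8+7=21; 2+7+5=14. No digit repeats within any run.

Yes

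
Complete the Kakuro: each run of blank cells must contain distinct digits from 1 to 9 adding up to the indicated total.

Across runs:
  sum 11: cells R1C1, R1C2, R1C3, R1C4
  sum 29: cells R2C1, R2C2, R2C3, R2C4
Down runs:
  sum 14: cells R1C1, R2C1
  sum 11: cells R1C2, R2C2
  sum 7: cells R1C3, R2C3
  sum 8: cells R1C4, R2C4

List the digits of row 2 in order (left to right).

9 8 5 7

11 in 4 cells must be {1,2,3,5}; 29 in 4 cells must be {5,7,8,9}.
Only 5 fits R1C1 under both its across sum 11 and down sum 14.
R2C1 = 14 − 5 = 9 completes the 14 down.
Given what's placed, R2C3 must be 5 to fit the 29 across and 7 down.
R2C4 = 7: the only remaining digit allowed by both the 29 across and the 8 down.
R1C3 = 7 − 5 = 2 completes the 7 down.
R1C4 = 8 − 7 = 1 completes the 8 down.
R2C2 = 29 − 21 = 8 completes the 29 across.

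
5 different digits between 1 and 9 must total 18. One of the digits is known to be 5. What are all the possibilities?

{1,2,3,5,7}; {1,2,4,5,6}

5 distinct digits from 1–9 sum between 15 and 35.
Keeping only sets containing 5.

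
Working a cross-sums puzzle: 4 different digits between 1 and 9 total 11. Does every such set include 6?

The only way to make 11 from 4 distinct digits is {1,2,3,5}, which does not contain 6.

No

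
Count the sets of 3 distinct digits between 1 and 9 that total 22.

3 distinct digits from 1–9 sum between 6 and 24.
Enumerating: {5,8,9}, {6,7,9}.

2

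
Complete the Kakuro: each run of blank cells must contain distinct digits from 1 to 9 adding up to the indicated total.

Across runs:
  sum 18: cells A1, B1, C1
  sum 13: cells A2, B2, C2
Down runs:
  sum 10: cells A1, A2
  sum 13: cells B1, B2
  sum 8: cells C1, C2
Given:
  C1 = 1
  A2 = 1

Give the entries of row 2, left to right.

A1 = 10 − 1 = 9 completes the 10 down.
B1 = 18 − 10 = 8 completes the 18 across.
B2 = 13 − 8 = 5 completes the 13 down.
C2 = 13 − 6 = 7 completes the 13 across.

1 5 7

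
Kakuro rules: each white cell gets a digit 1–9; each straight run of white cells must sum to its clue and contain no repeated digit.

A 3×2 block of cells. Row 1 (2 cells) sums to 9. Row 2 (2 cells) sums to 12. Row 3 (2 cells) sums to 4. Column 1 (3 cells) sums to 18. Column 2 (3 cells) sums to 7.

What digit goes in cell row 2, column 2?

4

4 in 2 cells must be {1,3}; 7 in 3 cells must be {1,2,4}.
The 12 across and the 7 down share only 4, so (2,2) = 4.
Given what's placed, (3,2) must be 1 to fit the 4 across and 7 down.
(1,2) = 7 − 5 = 2 completes the 7 down.
(2,1) = 12 − 4 = 8 completes the 12 across.
(3,1) = 4 − 1 = 3 completes the 4 across.
(1,1) = 9 − 2 = 7 completes the 9 across.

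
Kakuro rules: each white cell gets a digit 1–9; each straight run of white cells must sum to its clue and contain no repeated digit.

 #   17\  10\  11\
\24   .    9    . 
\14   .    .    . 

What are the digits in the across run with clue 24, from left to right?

24 in 3 cells must be {7,8,9}; 17 in 2 cells must be {8,9}.
Given what's placed, R1C1 must be 8 to fit the 24 across and 17 down.
R1C3 = 24 − 17 = 7 completes the 24 across.
R2C1 = 17 − 8 = 9 completes the 17 down.
R2C2 = 10 − 9 = 1 completes the 10 down.
R2C3 = 14 − 10 = 4 completes the 14 across.

8, 9, 7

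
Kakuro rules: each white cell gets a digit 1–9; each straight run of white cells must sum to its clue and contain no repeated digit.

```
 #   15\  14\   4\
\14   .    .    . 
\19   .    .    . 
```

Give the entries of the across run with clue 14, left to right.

4 in 2 cells must be {1,3}.
The 19 across and the 4 down share only 3, so R2C3 = 3.
R1C3 = 4 − 3 = 1 completes the 4 down.
Given what's placed, R2C2 must be 9 to fit the 19 across and 14 down.
R1C2 = 14 − 9 = 5 completes the 14 down.
R2C1 = 19 − 12 = 7 completes the 19 across.
R1C1 = 14 − 6 = 8 completes the 14 across.

8, 5, 1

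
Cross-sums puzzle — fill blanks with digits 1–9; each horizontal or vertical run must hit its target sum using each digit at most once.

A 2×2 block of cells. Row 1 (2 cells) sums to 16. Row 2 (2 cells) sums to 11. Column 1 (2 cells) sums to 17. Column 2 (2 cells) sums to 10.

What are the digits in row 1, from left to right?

16 in 2 cells must be {7,9}; 17 in 2 cells must be {8,9}.
The 16 across and the 17 down share only 9, so (1,1) = 9.
(1,2) = 16 − 9 = 7 completes the 16 across.
(2,1) = 17 − 9 = 8 completes the 17 down.
(2,2) = 11 − 8 = 3 completes the 11 across.

9 7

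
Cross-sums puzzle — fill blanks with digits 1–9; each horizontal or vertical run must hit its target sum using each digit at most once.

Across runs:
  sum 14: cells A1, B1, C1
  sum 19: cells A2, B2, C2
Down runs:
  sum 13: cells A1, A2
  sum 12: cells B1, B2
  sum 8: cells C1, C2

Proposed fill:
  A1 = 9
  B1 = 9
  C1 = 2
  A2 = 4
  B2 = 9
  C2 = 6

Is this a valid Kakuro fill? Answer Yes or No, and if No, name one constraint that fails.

No — the across run A1–C1 sums to 20, not 14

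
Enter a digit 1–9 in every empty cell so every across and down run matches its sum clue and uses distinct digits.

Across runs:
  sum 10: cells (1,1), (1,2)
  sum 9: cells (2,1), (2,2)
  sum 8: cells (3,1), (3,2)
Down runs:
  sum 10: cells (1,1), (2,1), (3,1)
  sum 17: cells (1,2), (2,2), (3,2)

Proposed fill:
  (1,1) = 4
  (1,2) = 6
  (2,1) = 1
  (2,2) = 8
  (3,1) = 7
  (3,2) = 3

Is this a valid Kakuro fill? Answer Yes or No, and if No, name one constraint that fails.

No — the down run (1,1)–(3,1) sums to 12, not 10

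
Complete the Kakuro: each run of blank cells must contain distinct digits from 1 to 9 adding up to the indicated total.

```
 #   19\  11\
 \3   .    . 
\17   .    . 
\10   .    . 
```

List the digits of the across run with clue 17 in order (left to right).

9 8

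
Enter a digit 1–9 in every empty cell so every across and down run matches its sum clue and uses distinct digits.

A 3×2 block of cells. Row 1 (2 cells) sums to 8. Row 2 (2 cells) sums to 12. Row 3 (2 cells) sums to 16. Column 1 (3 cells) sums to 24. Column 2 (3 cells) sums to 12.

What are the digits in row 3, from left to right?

9 7

16 in 2 cells must be {7,9}; 24 in 3 cells must be {7,8,9}.
The 8 across and the 24 down share only 7, so (1,1) = 7.
(1,2) = 8 − 7 = 1 completes the 8 across.
Given what's placed, (3,1) must be 9 to fit the 16 across and 24 down.
(3,2) = 16 − 9 = 7 completes the 16 across.
(2,1) = 24 − 16 = 8 completes the 24 down.
(2,2) = 12 − 8 = 4 completes the 12 across.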